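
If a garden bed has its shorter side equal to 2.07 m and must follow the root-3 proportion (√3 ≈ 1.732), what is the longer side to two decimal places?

root-3 ≈ 1.73205.
Longer side = 2.07 × 1.73205 ≈ 3.5853 → 3.59 m.

3.59 m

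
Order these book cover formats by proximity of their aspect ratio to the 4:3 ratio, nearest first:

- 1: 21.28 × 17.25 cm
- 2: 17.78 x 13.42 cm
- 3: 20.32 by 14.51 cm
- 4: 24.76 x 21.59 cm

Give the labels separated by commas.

2, 3, 1, 4

1: 21.28/17.25 ≈ 1.234 → |1.234 − 1.333| = 0.099
2: 17.78/13.42 ≈ 1.325 → |1.325 − 1.333| = 0.008
3: 20.32/14.51 ≈ 1.400 → |1.400 − 1.333| = 0.067
4: 24.76/21.59 ≈ 1.147 → |1.147 − 1.333| = 0.186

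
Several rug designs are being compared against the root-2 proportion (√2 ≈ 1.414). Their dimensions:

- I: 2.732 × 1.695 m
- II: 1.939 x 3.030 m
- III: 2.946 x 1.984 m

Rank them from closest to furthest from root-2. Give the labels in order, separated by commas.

III, II, I

I: 2.732/1.695 ≈ 1.612 → |1.612 − 1.414| = 0.198
II: 3.030/1.939 ≈ 1.563 → |1.563 − 1.414| = 0.149
III: 2.946/1.984 ≈ 1.485 → |1.485 − 1.414| = 0.071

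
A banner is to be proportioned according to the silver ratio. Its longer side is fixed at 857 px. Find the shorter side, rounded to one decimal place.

silver ratio ≈ 2.41421.
Shorter side = 857 ÷ 2.41421 ≈ 354.982 → 355.0 px.

355.0 px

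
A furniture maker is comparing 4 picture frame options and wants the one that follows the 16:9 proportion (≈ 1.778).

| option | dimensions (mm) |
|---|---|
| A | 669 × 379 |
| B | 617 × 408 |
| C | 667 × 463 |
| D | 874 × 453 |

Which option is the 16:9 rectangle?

Ratios (long/short): A ≈ 1.765; B ≈ 1.512; C ≈ 1.441; D ≈ 1.929.
16:9 ≈ 1.778; option A is nearest (Δ 0.013).

A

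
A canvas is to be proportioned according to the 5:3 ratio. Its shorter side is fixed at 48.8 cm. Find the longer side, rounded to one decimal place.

5:3 ≈ 1.66667.
Longer side = 48.8 × 1.66667 ≈ 81.333 → 81.3 cm.

81.3 cm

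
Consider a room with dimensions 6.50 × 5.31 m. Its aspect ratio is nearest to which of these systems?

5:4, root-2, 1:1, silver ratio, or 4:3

5:4

6.50/5.31 ≈ 1.224. Nearest candidates are 5:4 (1.250, off by 0.026) and 4:3 (1.333, off by 0.109).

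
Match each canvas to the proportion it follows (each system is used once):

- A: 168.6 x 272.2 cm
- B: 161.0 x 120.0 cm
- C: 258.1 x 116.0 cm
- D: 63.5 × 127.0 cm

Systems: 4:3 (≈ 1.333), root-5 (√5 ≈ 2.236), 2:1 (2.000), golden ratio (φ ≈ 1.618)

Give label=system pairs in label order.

A=golden ratio, B=4:3, C=root-5, D=2:1

A = 272.2/168.6 ≈ 1.614 → golden ratio (1.618)
B = 161.0/120.0 ≈ 1.342 → 4:3 (1.333)
C = 258.1/116.0 ≈ 2.225 → root-5 (2.236)
D = 127.0/63.5 ≈ 2.000 → 2:1 (2.000)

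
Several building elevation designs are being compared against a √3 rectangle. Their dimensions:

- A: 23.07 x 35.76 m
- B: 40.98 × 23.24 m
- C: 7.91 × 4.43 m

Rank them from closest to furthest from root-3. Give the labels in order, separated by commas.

B, C, A

A: 35.76/23.07 ≈ 1.550 → |1.550 − 1.732| = 0.182
B: 40.98/23.24 ≈ 1.763 → |1.763 − 1.732| = 0.031
C: 7.91/4.43 ≈ 1.786 → |1.786 − 1.732| = 0.054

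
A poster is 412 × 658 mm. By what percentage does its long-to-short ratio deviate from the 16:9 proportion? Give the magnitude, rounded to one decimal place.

Ratio = 658 / 412 ≈ 1.5971.
Ideal 16:9 ≈ 1.7778. |1.5971 − 1.7778| / 1.7778 ≈ 10.16% → 10.2%.

10.2%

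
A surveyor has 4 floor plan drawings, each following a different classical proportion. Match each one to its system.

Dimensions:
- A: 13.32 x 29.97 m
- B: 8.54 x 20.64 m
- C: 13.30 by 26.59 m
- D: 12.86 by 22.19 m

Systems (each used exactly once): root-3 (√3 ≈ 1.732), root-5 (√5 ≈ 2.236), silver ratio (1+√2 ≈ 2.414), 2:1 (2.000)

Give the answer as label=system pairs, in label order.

A=root-5, B=silver ratio, C=2:1, D=root-3

Ratios: A ≈ 2.250; B ≈ 2.417; C ≈ 1.999; D ≈ 1.726.
Targets: root-3 ≈ 1.732; root-5 ≈ 2.236; silver ratio ≈ 2.414; 2:1 ≈ 2.000.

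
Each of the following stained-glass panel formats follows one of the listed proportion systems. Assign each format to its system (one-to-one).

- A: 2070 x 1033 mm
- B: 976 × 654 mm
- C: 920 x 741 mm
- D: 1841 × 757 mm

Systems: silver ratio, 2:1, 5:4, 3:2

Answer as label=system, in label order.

Ratios: A ≈ 2.004; B ≈ 1.492; C ≈ 1.242; D ≈ 2.432.
Targets: silver ratio ≈ 2.414; 2:1 ≈ 2.000; 5:4 ≈ 1.250; 3:2 ≈ 1.500.

A=2:1, B=3:2, C=5:4, D=silver ratio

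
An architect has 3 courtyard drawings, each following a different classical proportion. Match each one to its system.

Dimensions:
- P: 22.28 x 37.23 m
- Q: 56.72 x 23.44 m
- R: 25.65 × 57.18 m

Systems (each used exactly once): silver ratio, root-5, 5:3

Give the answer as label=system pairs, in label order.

P=5:3, Q=silver ratio, R=root-5

Ratios: P ≈ 1.671; Q ≈ 2.420; R ≈ 2.229.
Targets: silver ratio ≈ 2.414; root-5 ≈ 2.236; 5:3 ≈ 1.667.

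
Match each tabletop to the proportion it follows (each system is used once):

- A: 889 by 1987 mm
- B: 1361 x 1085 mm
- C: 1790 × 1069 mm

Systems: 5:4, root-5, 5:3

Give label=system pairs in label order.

Ratios: A ≈ 2.235; B ≈ 1.254; C ≈ 1.674.
Targets: 5:4 ≈ 1.250; root-5 ≈ 2.236; 5:3 ≈ 1.667.

A=root-5, B=5:4, C=5:3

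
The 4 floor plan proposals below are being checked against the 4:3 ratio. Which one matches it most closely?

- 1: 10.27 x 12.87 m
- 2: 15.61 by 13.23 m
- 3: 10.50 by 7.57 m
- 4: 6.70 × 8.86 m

Target 4:3 ≈ 1.333.
1: 1.253 (Δ0.080)  2: 1.180 (Δ0.153)  3: 1.387 (Δ0.054)  4: 1.322 (Δ0.011)

4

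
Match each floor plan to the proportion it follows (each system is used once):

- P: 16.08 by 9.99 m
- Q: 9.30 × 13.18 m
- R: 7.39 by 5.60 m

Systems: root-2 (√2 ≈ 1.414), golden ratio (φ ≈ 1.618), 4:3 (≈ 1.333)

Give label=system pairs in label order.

P = 16.08/9.99 ≈ 1.610 → golden ratio (1.618)
Q = 13.18/9.30 ≈ 1.417 → root-2 (1.414)
R = 7.39/5.60 ≈ 1.320 → 4:3 (1.333)

P=golden ratio, Q=root-2, R=4:3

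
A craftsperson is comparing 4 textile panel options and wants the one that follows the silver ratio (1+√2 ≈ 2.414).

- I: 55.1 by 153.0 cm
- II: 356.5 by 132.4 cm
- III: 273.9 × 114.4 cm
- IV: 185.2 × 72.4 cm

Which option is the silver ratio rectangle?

Target silver ratio ≈ 2.414.
I: 2.777 (Δ0.363)  II: 2.693 (Δ0.279)  III: 2.394 (Δ0.020)  IV: 2.558 (Δ0.144)

III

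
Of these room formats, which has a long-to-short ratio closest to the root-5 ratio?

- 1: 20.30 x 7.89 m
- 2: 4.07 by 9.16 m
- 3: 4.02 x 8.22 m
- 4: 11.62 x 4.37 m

Target root-5 ≈ 2.236.
1: 2.573 (Δ0.337)  2: 2.251 (Δ0.015)  3: 2.045 (Δ0.191)  4: 2.659 (Δ0.423)

2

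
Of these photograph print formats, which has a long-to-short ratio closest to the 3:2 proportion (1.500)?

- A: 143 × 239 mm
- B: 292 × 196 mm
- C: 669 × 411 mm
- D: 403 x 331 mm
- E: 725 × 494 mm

Target 3:2 ≈ 1.500.
A: 1.671 (Δ0.171)  B: 1.490 (Δ0.010)  C: 1.628 (Δ0.128)  D: 1.218 (Δ0.282)  E: 1.468 (Δ0.032)

B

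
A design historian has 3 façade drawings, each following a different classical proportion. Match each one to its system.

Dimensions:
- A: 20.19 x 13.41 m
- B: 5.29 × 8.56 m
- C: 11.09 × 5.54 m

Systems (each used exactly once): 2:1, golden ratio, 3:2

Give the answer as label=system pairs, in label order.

Ratios: A ≈ 1.506; B ≈ 1.618; C ≈ 2.002.
Targets: 2:1 ≈ 2.000; golden ratio ≈ 1.618; 3:2 ≈ 1.500.

A=3:2, B=golden ratio, C=2:1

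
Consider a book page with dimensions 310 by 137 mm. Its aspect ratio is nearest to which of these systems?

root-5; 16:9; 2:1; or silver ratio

310/137 ≈ 2.263. Nearest candidates are root-5 (2.236, off by 0.027) and silver ratio (2.414, off by 0.151).

root-5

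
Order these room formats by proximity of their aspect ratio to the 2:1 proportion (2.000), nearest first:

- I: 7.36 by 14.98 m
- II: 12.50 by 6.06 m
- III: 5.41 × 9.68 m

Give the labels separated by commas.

I, II, III

I: 14.98/7.36 ≈ 2.035 → |2.035 − 2.000| = 0.035
II: 12.50/6.06 ≈ 2.063 → |2.063 − 2.000| = 0.063
III: 9.68/5.41 ≈ 1.789 → |1.789 − 2.000| = 0.211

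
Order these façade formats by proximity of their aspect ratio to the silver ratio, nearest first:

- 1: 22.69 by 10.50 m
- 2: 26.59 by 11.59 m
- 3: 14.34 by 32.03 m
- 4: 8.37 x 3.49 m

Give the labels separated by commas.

4, 2, 3, 1

1: 22.69/10.50 ≈ 2.161 → |2.161 − 2.414| = 0.253
2: 26.59/11.59 ≈ 2.294 → |2.294 − 2.414| = 0.120
3: 32.03/14.34 ≈ 2.234 → |2.234 − 2.414| = 0.180
4: 8.37/3.49 ≈ 2.398 → |2.398 − 2.414| = 0.016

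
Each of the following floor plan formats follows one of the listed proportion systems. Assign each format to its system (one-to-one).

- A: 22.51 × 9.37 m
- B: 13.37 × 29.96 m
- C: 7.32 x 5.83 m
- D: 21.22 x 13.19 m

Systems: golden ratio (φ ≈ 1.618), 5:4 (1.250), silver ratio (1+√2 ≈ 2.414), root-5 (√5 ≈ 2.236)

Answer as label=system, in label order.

Ratios: A ≈ 2.402; B ≈ 2.241; C ≈ 1.256; D ≈ 1.609.
Targets: golden ratio ≈ 1.618; 5:4 ≈ 1.250; silver ratio ≈ 2.414; root-5 ≈ 2.236.

A=silver ratio, B=root-5, C=5:4, D=golden ratio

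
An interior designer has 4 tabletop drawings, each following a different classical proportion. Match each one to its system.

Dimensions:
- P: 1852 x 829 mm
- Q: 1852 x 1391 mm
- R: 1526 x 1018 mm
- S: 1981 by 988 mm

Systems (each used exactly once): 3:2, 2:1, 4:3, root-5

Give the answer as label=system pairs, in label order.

P=root-5, Q=4:3, R=3:2, S=2:1

Ratios: P ≈ 2.234; Q ≈ 1.331; R ≈ 1.499; S ≈ 2.005.
Targets: 3:2 ≈ 1.500; 2:1 ≈ 2.000; 4:3 ≈ 1.333; root-5 ≈ 2.236.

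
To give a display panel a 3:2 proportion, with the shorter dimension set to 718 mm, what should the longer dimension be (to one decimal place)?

1077.0 mm

3:2 = 1.50000.
Longer side = 718 × 1.50000 ≈ 1077.000 → 1077.0 mm.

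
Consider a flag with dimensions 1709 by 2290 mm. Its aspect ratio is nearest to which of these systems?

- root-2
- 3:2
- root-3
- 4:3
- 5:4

2290/1709 ≈ 1.340. Nearest candidates are 4:3 (1.333, off by 0.007) and root-2 (1.414, off by 0.074).

4:3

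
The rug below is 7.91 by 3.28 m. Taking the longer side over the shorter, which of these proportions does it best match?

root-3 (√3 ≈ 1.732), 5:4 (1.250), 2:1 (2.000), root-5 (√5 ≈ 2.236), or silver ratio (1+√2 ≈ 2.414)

silver ratio

Ratio = 7.91 / 3.28 ≈ 2.412.
Distances: root-3 1.732 (Δ 0.680); 5:4 1.250 (Δ 1.162); 2:1 2.000 (Δ 0.412); root-5 2.236 (Δ 0.176); silver ratio 2.414 (Δ 0.002).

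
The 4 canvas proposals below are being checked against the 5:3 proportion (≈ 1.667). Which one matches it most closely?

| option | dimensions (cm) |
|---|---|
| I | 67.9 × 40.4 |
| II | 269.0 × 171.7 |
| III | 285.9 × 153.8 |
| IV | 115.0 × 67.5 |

Target 5:3 ≈ 1.667.
I: 1.681 (Δ0.014)  II: 1.567 (Δ0.100)  III: 1.859 (Δ0.192)  IV: 1.704 (Δ0.037)

I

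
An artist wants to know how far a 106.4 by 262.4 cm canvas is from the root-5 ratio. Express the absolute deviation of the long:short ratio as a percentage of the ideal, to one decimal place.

10.3%

Ratio = 262.4 / 106.4 ≈ 2.4662.
Ideal root-5 ≈ 2.2361. |2.4662 − 2.2361| / 2.2361 ≈ 10.29% → 10.3%.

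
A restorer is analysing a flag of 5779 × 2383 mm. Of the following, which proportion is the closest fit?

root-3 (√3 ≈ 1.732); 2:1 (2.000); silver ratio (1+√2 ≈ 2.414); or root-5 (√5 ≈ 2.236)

silver ratio

Ratio = 5779 / 2383 ≈ 2.425.
Distances: root-3 1.732 (Δ 0.693); 2:1 2.000 (Δ 0.425); silver ratio 2.414 (Δ 0.011); root-5 2.236 (Δ 0.189).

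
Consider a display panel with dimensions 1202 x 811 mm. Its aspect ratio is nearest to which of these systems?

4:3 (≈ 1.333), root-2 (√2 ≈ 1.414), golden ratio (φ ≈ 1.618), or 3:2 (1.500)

3:2

1202/811 ≈ 1.482. Nearest candidates are 3:2 (1.500, off by 0.018) and root-2 (1.414, off by 0.068).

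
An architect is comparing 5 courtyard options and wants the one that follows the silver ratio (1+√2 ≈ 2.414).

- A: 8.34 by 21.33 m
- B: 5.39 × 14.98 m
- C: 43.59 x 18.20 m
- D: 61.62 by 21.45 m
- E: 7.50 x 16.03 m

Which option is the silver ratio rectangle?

Ratios (long/short): A ≈ 2.558; B ≈ 2.779; C ≈ 2.395; D ≈ 2.873; E ≈ 2.137.
silver ratio ≈ 2.414; option C is nearest (Δ 0.019).

C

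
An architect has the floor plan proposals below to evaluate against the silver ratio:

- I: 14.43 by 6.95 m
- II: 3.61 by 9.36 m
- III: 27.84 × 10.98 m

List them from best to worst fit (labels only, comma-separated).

Ratios: I = 14.43 / 6.95 ≈ 2.076; II = 9.36 / 3.61 ≈ 2.593; III = 27.84 / 10.98 ≈ 2.536.
|Δ from 2.414|: I 0.338; II 0.179; III 0.122.

III, II, I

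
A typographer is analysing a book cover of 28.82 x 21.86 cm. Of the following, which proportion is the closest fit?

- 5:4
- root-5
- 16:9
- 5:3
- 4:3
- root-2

28.82/21.86 ≈ 1.318. Nearest candidates are 4:3 (1.333, off by 0.015) and 5:4 (1.250, off by 0.068).

4:3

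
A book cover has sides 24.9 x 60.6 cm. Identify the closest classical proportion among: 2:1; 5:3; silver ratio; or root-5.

silver ratio

Ratio = 60.6 / 24.9 ≈ 2.434.
Distances: 2:1 2.000 (Δ 0.434); 5:3 1.667 (Δ 0.767); silver ratio 2.414 (Δ 0.020); root-5 2.236 (Δ 0.198).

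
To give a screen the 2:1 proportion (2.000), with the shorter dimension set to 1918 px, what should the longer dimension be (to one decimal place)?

3836.0 px

2:1 = 2.00000.
Longer side = 1918 × 2.00000 ≈ 3836.000 → 3836.0 px.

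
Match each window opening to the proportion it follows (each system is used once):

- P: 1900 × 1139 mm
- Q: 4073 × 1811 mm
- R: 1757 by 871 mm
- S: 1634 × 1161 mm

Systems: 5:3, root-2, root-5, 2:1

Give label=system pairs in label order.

P=5:3, Q=root-5, R=2:1, S=root-2

Ratios: P ≈ 1.668; Q ≈ 2.249; R ≈ 2.017; S ≈ 1.407.
Targets: 5:3 ≈ 1.667; root-2 ≈ 1.414; root-5 ≈ 2.236; 2:1 ≈ 2.000.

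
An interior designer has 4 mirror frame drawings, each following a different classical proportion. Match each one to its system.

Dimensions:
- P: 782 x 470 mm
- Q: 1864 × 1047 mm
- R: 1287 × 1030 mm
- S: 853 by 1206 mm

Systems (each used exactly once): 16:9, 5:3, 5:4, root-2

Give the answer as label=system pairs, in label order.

P=5:3, Q=16:9, R=5:4, S=root-2

P = 782/470 ≈ 1.664 → 5:3 (1.667)
Q = 1864/1047 ≈ 1.780 → 16:9 (1.778)
R = 1287/1030 ≈ 1.250 → 5:4 (1.250)
S = 1206/853 ≈ 1.414 → root-2 (1.414)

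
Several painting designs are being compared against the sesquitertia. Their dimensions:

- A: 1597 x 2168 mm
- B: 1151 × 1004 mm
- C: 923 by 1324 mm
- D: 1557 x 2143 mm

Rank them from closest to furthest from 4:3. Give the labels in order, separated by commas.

A: 2168/1597 ≈ 1.358 → |1.358 − 1.333| = 0.025
B: 1151/1004 ≈ 1.146 → |1.146 − 1.333| = 0.187
C: 1324/923 ≈ 1.434 → |1.434 − 1.333| = 0.101
D: 2143/1557 ≈ 1.376 → |1.376 − 1.333| = 0.043

A, D, C, B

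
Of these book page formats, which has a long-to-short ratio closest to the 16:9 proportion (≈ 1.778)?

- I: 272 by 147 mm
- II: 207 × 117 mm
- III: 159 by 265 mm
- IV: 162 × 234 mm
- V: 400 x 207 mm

II

Ratios (long/short): I ≈ 1.850; II ≈ 1.769; III ≈ 1.667; IV ≈ 1.444; V ≈ 1.932.
16:9 ≈ 1.778; option II is nearest (Δ 0.009).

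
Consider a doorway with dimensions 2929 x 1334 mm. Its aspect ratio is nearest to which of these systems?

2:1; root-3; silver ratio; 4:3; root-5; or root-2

root-5

Ratio = 2929 / 1334 ≈ 2.196.
Distances: 2:1 2.000 (Δ 0.196); root-3 1.732 (Δ 0.464); silver ratio 2.414 (Δ 0.218); 4:3 1.333 (Δ 0.863); root-5 2.236 (Δ 0.040); root-2 1.414 (Δ 0.782).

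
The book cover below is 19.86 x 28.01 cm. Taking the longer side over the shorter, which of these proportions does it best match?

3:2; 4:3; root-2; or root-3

root-2

28.01/19.86 ≈ 1.410. Nearest candidates are root-2 (1.414, off by 0.004) and 4:3 (1.333, off by 0.077).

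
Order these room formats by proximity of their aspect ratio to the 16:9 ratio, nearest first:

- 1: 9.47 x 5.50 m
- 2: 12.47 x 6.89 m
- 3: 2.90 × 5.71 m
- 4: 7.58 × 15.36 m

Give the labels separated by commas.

Ratios: 1 = 9.47 / 5.50 ≈ 1.722; 2 = 12.47 / 6.89 ≈ 1.810; 3 = 5.71 / 2.90 ≈ 1.969; 4 = 15.36 / 7.58 ≈ 2.026.
|Δ from 1.778|: 1 0.056; 2 0.032; 3 0.191; 4 0.248.

2, 1, 3, 4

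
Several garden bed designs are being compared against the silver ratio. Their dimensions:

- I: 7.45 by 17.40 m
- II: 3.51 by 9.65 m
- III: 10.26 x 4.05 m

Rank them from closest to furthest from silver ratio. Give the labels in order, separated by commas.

I, III, II

I: 17.40/7.45 ≈ 2.336 → |2.336 − 2.414| = 0.078
II: 9.65/3.51 ≈ 2.749 → |2.749 − 2.414| = 0.335
III: 10.26/4.05 ≈ 2.533 → |2.533 − 2.414| = 0.119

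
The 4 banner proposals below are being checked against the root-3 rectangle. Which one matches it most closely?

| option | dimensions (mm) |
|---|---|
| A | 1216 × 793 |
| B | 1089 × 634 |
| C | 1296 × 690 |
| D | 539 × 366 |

B

Ratios (long/short): A ≈ 1.533; B ≈ 1.718; C ≈ 1.878; D ≈ 1.473.
root-3 ≈ 1.732; option B is nearest (Δ 0.014).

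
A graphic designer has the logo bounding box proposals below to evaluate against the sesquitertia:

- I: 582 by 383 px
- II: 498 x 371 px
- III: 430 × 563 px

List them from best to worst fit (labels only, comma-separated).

Ratios: I = 582 / 383 ≈ 1.520; II = 498 / 371 ≈ 1.342; III = 563 / 430 ≈ 1.309.
|Δ from 1.333|: I 0.187; II 0.009; III 0.024.

II, III, I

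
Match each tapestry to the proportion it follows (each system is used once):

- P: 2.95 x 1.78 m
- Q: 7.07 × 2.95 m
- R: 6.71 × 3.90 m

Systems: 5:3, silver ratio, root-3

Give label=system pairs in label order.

P=5:3, Q=silver ratio, R=root-3

P = 2.95/1.78 ≈ 1.657 → 5:3 (1.667)
Q = 7.07/2.95 ≈ 2.397 → silver ratio (2.414)
R = 6.71/3.90 ≈ 1.721 → root-3 (1.732)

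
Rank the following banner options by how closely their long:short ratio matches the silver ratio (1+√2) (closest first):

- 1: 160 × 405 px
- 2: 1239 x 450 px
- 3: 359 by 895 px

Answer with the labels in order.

Ratios: 1 = 405 / 160 ≈ 2.531; 2 = 1239 / 450 ≈ 2.753; 3 = 895 / 359 ≈ 2.493.
|Δ from 2.414|: 1 0.117; 2 0.339; 3 0.079.

3, 1, 2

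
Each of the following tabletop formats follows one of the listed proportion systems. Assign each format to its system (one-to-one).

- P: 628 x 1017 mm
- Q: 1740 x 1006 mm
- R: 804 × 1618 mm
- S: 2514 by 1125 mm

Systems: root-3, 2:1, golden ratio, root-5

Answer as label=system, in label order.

P=golden ratio, Q=root-3, R=2:1, S=root-5

Ratios: P ≈ 1.619; Q ≈ 1.730; R ≈ 2.012; S ≈ 2.235.
Targets: root-3 ≈ 1.732; 2:1 ≈ 2.000; golden ratio ≈ 1.618; root-5 ≈ 2.236.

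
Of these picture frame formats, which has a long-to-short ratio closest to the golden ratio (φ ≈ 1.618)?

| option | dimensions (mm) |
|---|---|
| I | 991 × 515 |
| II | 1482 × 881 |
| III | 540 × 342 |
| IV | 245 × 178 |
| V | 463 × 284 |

V

Ratios (long/short): I ≈ 1.924; II ≈ 1.682; III ≈ 1.579; IV ≈ 1.376; V ≈ 1.630.
golden ratio ≈ 1.618; option V is nearest (Δ 0.012).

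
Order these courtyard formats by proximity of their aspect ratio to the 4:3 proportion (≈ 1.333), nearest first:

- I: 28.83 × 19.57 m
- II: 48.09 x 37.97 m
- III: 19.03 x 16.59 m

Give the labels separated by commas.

Ratios: I = 28.83 / 19.57 ≈ 1.473; II = 48.09 / 37.97 ≈ 1.267; III = 19.03 / 16.59 ≈ 1.147.
|Δ from 1.333|: I 0.140; II 0.066; III 0.186.

II, I, III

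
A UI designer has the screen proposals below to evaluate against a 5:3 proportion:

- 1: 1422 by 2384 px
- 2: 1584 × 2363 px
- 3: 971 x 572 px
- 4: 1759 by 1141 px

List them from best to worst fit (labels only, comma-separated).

1: 2384/1422 ≈ 1.677 → |1.677 − 1.667| = 0.010
2: 2363/1584 ≈ 1.492 → |1.492 − 1.667| = 0.175
3: 971/572 ≈ 1.698 → |1.698 − 1.667| = 0.031
4: 1759/1141 ≈ 1.542 → |1.542 − 1.667| = 0.125

1, 3, 4, 2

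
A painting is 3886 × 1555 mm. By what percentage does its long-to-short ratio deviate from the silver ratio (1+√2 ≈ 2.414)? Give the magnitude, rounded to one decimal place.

3.5%

Ratio = 3886 / 1555 ≈ 2.4990.
Ideal silver ratio ≈ 2.4142. |2.4990 − 2.4142| / 2.4142 ≈ 3.51% → 3.5%.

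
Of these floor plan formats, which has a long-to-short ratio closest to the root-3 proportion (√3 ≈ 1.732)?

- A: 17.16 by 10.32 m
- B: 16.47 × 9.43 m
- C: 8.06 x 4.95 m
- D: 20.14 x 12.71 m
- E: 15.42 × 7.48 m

B

Target root-3 ≈ 1.732.
A: 1.663 (Δ0.069)  B: 1.747 (Δ0.015)  C: 1.628 (Δ0.104)  D: 1.585 (Δ0.147)  E: 2.061 (Δ0.329)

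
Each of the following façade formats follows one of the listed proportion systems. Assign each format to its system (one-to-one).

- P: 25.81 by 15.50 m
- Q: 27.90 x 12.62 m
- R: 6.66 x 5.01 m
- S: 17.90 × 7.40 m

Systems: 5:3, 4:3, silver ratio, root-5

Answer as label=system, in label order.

P = 25.81/15.50 ≈ 1.665 → 5:3 (1.667)
Q = 27.90/12.62 ≈ 2.211 → root-5 (2.236)
R = 6.66/5.01 ≈ 1.329 → 4:3 (1.333)
S = 17.90/7.40 ≈ 2.419 → silver ratio (2.414)

P=5:3, Q=root-5, R=4:3, S=silver ratio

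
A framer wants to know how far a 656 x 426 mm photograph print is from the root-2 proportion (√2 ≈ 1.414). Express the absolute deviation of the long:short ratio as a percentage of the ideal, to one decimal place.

Ratio = 656 / 426 ≈ 1.5399.
Ideal root-2 ≈ 1.4142. |1.5399 − 1.4142| / 1.4142 ≈ 8.89% → 8.9%.

8.9%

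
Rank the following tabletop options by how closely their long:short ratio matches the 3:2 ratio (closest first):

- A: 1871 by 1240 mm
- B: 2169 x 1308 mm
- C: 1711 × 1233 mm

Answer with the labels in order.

A, C, B

Ratios: A = 1871 / 1240 ≈ 1.509; B = 2169 / 1308 ≈ 1.658; C = 1711 / 1233 ≈ 1.388.
|Δ from 1.500|: A 0.009; B 0.158; C 0.112.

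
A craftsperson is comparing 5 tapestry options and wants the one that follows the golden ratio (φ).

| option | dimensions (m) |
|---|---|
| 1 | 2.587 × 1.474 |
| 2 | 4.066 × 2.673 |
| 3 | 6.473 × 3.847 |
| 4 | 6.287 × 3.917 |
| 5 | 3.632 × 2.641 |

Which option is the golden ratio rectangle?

4

Target golden ratio ≈ 1.618.
1: 1.755 (Δ0.137)  2: 1.521 (Δ0.097)  3: 1.683 (Δ0.065)  4: 1.605 (Δ0.013)  5: 1.375 (Δ0.243)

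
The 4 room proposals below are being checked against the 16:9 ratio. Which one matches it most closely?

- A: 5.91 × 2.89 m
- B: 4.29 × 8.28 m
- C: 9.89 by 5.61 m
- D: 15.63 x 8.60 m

C

Ratios (long/short): A ≈ 2.045; B ≈ 1.930; C ≈ 1.763; D ≈ 1.817.
16:9 ≈ 1.778; option C is nearest (Δ 0.015).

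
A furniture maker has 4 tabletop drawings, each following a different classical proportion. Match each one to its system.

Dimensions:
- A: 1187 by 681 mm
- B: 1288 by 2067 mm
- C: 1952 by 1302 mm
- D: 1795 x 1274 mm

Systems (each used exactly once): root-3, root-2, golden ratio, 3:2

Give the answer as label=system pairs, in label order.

A=root-3, B=golden ratio, C=3:2, D=root-2

A = 1187/681 ≈ 1.743 → root-3 (1.732)
B = 2067/1288 ≈ 1.605 → golden ratio (1.618)
C = 1952/1302 ≈ 1.499 → 3:2 (1.500)
D = 1795/1274 ≈ 1.409 → root-2 (1.414)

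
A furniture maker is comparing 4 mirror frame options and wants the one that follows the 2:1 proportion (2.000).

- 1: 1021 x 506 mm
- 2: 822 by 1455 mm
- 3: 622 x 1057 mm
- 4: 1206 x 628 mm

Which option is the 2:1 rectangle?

1

Target 2:1 ≈ 2.000.
1: 2.018 (Δ0.018)  2: 1.770 (Δ0.230)  3: 1.699 (Δ0.301)  4: 1.920 (Δ0.080)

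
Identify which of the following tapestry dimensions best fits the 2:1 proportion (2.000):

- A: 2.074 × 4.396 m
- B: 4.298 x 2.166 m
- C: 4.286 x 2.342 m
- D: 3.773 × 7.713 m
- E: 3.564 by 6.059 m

Target 2:1 ≈ 2.000.
A: 2.120 (Δ0.120)  B: 1.984 (Δ0.016)  C: 1.830 (Δ0.170)  D: 2.044 (Δ0.044)  E: 1.700 (Δ0.300)

B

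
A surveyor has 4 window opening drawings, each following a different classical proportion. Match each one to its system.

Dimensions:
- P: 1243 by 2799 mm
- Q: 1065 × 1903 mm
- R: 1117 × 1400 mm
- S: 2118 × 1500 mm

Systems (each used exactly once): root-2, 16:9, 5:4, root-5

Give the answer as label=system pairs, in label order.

P = 2799/1243 ≈ 2.252 → root-5 (2.236)
Q = 1903/1065 ≈ 1.787 → 16:9 (1.778)
R = 1400/1117 ≈ 1.253 → 5:4 (1.250)
S = 2118/1500 ≈ 1.412 → root-2 (1.414)

P=root-5, Q=16:9, R=5:4, S=root-2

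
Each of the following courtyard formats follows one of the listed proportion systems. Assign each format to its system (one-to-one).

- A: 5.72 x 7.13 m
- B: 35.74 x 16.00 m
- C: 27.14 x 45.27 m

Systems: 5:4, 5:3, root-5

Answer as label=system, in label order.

A = 7.13/5.72 ≈ 1.247 → 5:4 (1.250)
B = 35.74/16.00 ≈ 2.234 → root-5 (2.236)
C = 45.27/27.14 ≈ 1.668 → 5:3 (1.667)

A=5:4, B=root-5, C=5:3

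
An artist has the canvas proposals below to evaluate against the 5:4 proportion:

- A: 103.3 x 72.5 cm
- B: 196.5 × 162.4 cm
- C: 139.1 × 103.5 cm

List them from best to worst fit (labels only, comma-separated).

Ratios: A = 103.3 / 72.5 ≈ 1.425; B = 196.5 / 162.4 ≈ 1.210; C = 139.1 / 103.5 ≈ 1.344.
|Δ from 1.250|: A 0.175; B 0.040; C 0.094.

B, C, A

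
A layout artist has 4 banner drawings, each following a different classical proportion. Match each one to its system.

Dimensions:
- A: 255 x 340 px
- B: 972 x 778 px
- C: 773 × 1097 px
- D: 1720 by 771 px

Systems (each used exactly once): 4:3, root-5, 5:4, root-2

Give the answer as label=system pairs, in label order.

A = 340/255 ≈ 1.333 → 4:3 (1.333)
B = 972/778 ≈ 1.249 → 5:4 (1.250)
C = 1097/773 ≈ 1.419 → root-2 (1.414)
D = 1720/771 ≈ 2.231 → root-5 (2.236)

A=4:3, B=5:4, C=root-2, D=root-5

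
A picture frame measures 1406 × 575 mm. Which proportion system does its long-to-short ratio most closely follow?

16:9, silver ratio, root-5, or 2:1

silver ratio

1406/575 ≈ 2.445. Nearest candidates are silver ratio (2.414, off by 0.031) and root-5 (2.236, off by 0.209).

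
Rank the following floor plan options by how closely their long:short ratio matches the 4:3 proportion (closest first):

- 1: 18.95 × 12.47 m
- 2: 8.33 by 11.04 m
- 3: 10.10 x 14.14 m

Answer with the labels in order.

1: 18.95/12.47 ≈ 1.520 → |1.520 − 1.333| = 0.187
2: 11.04/8.33 ≈ 1.325 → |1.325 − 1.333| = 0.008
3: 14.14/10.10 ≈ 1.400 → |1.400 − 1.333| = 0.067

2, 3, 1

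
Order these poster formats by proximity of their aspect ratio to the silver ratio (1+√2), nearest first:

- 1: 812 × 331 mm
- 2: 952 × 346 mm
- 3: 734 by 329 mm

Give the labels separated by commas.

1: 812/331 ≈ 2.453 → |2.453 − 2.414| = 0.039
2: 952/346 ≈ 2.751 → |2.751 − 2.414| = 0.337
3: 734/329 ≈ 2.231 → |2.231 − 2.414| = 0.183

1, 3, 2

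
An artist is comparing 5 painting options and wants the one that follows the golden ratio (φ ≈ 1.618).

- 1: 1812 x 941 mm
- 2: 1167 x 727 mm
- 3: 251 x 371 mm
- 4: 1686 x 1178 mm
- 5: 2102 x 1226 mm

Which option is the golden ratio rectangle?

2

Ratios (long/short): 1 ≈ 1.926; 2 ≈ 1.605; 3 ≈ 1.478; 4 ≈ 1.431; 5 ≈ 1.715.
golden ratio ≈ 1.618; option 2 is nearest (Δ 0.013).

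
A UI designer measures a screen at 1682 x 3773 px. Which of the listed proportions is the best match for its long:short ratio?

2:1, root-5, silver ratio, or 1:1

root-5

3773/1682 ≈ 2.243. Nearest candidates are root-5 (2.236, off by 0.007) and silver ratio (2.414, off by 0.171).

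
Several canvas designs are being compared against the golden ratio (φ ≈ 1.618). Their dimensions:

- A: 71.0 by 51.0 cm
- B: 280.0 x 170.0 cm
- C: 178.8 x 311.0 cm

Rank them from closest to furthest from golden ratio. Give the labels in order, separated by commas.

B, C, A

A: 71.0/51.0 ≈ 1.392 → |1.392 − 1.618| = 0.226
B: 280.0/170.0 ≈ 1.647 → |1.647 − 1.618| = 0.029
C: 311.0/178.8 ≈ 1.739 → |1.739 − 1.618| = 0.121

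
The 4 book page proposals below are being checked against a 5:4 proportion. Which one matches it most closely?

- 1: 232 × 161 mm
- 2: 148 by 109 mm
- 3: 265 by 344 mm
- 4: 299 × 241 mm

4

Ratios (long/short): 1 ≈ 1.441; 2 ≈ 1.358; 3 ≈ 1.298; 4 ≈ 1.241.
5:4 ≈ 1.250; option 4 is nearest (Δ 0.009).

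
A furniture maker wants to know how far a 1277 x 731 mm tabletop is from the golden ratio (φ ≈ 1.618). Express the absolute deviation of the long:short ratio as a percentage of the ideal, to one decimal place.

8.0%

Ratio = 1277 / 731 ≈ 1.7469.
Ideal golden ratio ≈ 1.6180. |1.7469 − 1.6180| / 1.6180 ≈ 7.97% → 8.0%.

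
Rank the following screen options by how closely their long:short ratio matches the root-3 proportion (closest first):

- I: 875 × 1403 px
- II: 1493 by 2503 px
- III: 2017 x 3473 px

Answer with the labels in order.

III, II, I

I: 1403/875 ≈ 1.603 → |1.603 − 1.732| = 0.129
II: 2503/1493 ≈ 1.676 → |1.676 − 1.732| = 0.056
III: 3473/2017 ≈ 1.722 → |1.722 − 1.732| = 0.010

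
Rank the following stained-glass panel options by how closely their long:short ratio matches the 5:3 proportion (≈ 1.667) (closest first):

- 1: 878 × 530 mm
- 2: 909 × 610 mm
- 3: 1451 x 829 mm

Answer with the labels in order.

Ratios: 1 = 878 / 530 ≈ 1.657; 2 = 909 / 610 ≈ 1.490; 3 = 1451 / 829 ≈ 1.750.
|Δ from 1.667|: 1 0.010; 2 0.177; 3 0.083.

1, 3, 2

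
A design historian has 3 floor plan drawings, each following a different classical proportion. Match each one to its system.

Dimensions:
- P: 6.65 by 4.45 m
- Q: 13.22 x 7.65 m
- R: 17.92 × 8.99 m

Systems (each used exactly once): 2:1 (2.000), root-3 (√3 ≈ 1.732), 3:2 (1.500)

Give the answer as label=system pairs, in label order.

P=3:2, Q=root-3, R=2:1

P = 6.65/4.45 ≈ 1.494 → 3:2 (1.500)
Q = 13.22/7.65 ≈ 1.728 → root-3 (1.732)
R = 17.92/8.99 ≈ 1.993 → 2:1 (2.000)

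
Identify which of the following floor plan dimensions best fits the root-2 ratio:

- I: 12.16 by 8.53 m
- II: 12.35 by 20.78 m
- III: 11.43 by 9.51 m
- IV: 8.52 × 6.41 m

Ratios (long/short): I ≈ 1.426; II ≈ 1.683; III ≈ 1.202; IV ≈ 1.329.
root-2 ≈ 1.414; option I is nearest (Δ 0.012).

I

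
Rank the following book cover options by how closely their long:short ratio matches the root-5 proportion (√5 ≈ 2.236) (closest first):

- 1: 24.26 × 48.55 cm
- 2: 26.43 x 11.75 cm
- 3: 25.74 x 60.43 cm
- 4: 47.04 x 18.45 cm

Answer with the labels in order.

Ratios: 1 = 48.55 / 24.26 ≈ 2.001; 2 = 26.43 / 11.75 ≈ 2.249; 3 = 60.43 / 25.74 ≈ 2.348; 4 = 47.04 / 18.45 ≈ 2.550.
|Δ from 2.236|: 1 0.235; 2 0.013; 3 0.112; 4 0.314.

2, 3, 1, 4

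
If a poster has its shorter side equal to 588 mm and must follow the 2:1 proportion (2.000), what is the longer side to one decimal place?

1176.0 mm

2:1 = 2.00000.
Longer side = 588 × 2.00000 ≈ 1176.000 → 1176.0 mm.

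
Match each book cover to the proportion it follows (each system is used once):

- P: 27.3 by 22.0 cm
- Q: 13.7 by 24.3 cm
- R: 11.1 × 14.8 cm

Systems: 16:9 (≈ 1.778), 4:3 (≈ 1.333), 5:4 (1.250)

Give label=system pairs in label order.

P=5:4, Q=16:9, R=4:3

P = 27.3/22.0 ≈ 1.241 → 5:4 (1.250)
Q = 24.3/13.7 ≈ 1.774 → 16:9 (1.778)
R = 14.8/11.1 ≈ 1.333 → 4:3 (1.333)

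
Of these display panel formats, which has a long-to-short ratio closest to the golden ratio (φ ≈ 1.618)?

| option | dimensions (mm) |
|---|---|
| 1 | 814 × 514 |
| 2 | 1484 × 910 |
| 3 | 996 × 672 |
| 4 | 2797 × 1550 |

2

Ratios (long/short): 1 ≈ 1.584; 2 ≈ 1.631; 3 ≈ 1.482; 4 ≈ 1.805.
golden ratio ≈ 1.618; option 2 is nearest (Δ 0.013).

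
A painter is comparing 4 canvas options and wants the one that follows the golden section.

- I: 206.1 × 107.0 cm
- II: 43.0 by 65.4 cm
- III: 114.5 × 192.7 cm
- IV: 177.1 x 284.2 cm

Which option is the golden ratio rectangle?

IV

Ratios (long/short): I ≈ 1.926; II ≈ 1.521; III ≈ 1.683; IV ≈ 1.605.
golden ratio ≈ 1.618; option IV is nearest (Δ 0.013).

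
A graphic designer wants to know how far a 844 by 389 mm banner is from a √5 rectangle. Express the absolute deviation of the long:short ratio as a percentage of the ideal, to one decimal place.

Ratio = 844 / 389 ≈ 2.1697.
Ideal root-5 ≈ 2.2361. |2.1697 − 2.2361| / 2.2361 ≈ 2.97% → 3.0%.

3.0%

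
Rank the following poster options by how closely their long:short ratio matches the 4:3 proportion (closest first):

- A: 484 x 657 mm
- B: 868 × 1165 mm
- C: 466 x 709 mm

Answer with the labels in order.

Ratios: A = 657 / 484 ≈ 1.357; B = 1165 / 868 ≈ 1.342; C = 709 / 466 ≈ 1.521.
|Δ from 1.333|: A 0.024; B 0.009; C 0.188.

B, A, C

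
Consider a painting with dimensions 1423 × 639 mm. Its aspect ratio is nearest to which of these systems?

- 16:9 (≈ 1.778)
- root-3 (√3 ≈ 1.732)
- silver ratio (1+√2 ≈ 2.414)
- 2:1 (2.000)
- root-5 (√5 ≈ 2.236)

Ratio = 1423 / 639 ≈ 2.227.
Distances: 16:9 1.778 (Δ 0.449); root-3 1.732 (Δ 0.495); silver ratio 2.414 (Δ 0.187); 2:1 2.000 (Δ 0.227); root-5 2.236 (Δ 0.009).

root-5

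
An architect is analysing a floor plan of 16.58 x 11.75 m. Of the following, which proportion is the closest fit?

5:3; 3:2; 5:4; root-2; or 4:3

Ratio = 16.58 / 11.75 ≈ 1.411.
Distances: 5:3 1.667 (Δ 0.256); 3:2 1.500 (Δ 0.089); 5:4 1.250 (Δ 0.161); root-2 1.414 (Δ 0.003); 4:3 1.333 (Δ 0.078).

root-2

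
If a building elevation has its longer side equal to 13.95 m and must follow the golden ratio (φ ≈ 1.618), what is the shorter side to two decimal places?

golden ratio ≈ 1.61803.
Shorter side = 13.95 ÷ 1.61803 ≈ 8.6216 → 8.62 m.

8.62 m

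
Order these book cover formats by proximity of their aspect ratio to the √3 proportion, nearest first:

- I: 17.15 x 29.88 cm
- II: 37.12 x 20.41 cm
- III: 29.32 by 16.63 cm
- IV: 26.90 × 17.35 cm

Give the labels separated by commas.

I, III, II, IV

Ratios: I = 29.88 / 17.15 ≈ 1.742; II = 37.12 / 20.41 ≈ 1.819; III = 29.32 / 16.63 ≈ 1.763; IV = 26.90 / 17.35 ≈ 1.550.
|Δ from 1.732|: I 0.010; II 0.087; III 0.031; IV 0.182.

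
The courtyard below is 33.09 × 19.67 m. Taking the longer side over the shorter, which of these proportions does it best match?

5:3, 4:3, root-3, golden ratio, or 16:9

5:3

Ratio = 33.09 / 19.67 ≈ 1.682.
Distances: 5:3 1.667 (Δ 0.015); 4:3 1.333 (Δ 0.349); root-3 1.732 (Δ 0.050); golden ratio 1.618 (Δ 0.064); 16:9 1.778 (Δ 0.096).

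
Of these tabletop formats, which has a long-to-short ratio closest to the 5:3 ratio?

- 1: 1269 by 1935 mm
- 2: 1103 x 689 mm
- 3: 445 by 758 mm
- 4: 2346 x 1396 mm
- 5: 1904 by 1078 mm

Target 5:3 ≈ 1.667.
1: 1.525 (Δ0.142)  2: 1.601 (Δ0.066)  3: 1.703 (Δ0.036)  4: 1.681 (Δ0.014)  5: 1.766 (Δ0.099)

4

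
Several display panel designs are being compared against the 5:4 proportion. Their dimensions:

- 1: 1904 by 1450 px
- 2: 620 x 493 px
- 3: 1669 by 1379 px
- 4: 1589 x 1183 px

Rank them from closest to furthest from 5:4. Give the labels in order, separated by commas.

2, 3, 1, 4

1: 1904/1450 ≈ 1.313 → |1.313 − 1.250| = 0.063
2: 620/493 ≈ 1.258 → |1.258 − 1.250| = 0.008
3: 1669/1379 ≈ 1.210 → |1.210 − 1.250| = 0.040
4: 1589/1183 ≈ 1.343 → |1.343 − 1.250| = 0.093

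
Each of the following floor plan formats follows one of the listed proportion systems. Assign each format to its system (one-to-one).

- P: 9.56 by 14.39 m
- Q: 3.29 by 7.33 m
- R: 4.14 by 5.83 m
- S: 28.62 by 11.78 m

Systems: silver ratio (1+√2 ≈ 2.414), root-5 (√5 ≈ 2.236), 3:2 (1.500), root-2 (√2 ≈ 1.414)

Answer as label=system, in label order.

P = 14.39/9.56 ≈ 1.505 → 3:2 (1.500)
Q = 7.33/3.29 ≈ 2.228 → root-5 (2.236)
R = 5.83/4.14 ≈ 1.408 → root-2 (1.414)
S = 28.62/11.78 ≈ 2.430 → silver ratio (2.414)

P=3:2, Q=root-5, R=root-2, S=silver ratio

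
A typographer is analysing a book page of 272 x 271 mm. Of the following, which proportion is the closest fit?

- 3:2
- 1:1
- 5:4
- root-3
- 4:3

Ratio = 272 / 271 ≈ 1.004.
Distances: 3:2 1.500 (Δ 0.496); 1:1 1.000 (Δ 0.004); 5:4 1.250 (Δ 0.246); root-3 1.732 (Δ 0.728); 4:3 1.333 (Δ 0.329).

1:1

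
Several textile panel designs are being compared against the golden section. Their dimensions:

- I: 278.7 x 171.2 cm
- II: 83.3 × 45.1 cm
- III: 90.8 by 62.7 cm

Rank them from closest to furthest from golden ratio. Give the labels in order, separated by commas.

Ratios: I = 278.7 / 171.2 ≈ 1.628; II = 83.3 / 45.1 ≈ 1.847; III = 90.8 / 62.7 ≈ 1.448.
|Δ from 1.618|: I 0.010; II 0.229; III 0.170.

I, III, II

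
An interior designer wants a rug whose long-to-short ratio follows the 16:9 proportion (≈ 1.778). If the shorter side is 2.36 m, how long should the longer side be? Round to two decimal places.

16:9 ≈ 1.77778.
Longer side = 2.36 × 1.77778 ≈ 4.1956 → 4.20 m.

4.20 m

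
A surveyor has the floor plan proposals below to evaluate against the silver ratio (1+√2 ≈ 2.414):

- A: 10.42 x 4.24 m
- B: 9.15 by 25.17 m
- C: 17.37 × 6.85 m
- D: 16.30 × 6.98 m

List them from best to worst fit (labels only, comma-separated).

A: 10.42/4.24 ≈ 2.458 → |2.458 − 2.414| = 0.044
B: 25.17/9.15 ≈ 2.751 → |2.751 − 2.414| = 0.337
C: 17.37/6.85 ≈ 2.536 → |2.536 − 2.414| = 0.122
D: 16.30/6.98 ≈ 2.335 → |2.335 − 2.414| = 0.079

A, D, C, B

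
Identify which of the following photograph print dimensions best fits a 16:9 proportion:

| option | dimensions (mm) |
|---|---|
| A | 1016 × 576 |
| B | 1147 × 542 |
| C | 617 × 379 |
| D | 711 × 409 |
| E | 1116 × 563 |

Ratios (long/short): A ≈ 1.764; B ≈ 2.116; C ≈ 1.628; D ≈ 1.738; E ≈ 1.982.
16:9 ≈ 1.778; option A is nearest (Δ 0.014).

A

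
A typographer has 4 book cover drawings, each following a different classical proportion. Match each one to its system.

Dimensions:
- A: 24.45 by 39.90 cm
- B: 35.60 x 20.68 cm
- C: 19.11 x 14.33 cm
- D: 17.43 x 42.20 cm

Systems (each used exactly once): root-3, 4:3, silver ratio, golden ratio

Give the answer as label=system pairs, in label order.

A=golden ratio, B=root-3, C=4:3, D=silver ratio

Ratios: A ≈ 1.632; B ≈ 1.721; C ≈ 1.334; D ≈ 2.421.
Targets: root-3 ≈ 1.732; 4:3 ≈ 1.333; silver ratio ≈ 2.414; golden ratio ≈ 1.618.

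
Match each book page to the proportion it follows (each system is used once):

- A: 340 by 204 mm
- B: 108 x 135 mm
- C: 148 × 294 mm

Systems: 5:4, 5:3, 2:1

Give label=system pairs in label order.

A=5:3, B=5:4, C=2:1

A = 340/204 ≈ 1.667 → 5:3 (1.667)
B = 135/108 ≈ 1.250 → 5:4 (1.250)
C = 294/148 ≈ 1.986 → 2:1 (2.000)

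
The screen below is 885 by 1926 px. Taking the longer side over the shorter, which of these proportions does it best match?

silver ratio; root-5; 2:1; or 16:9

root-5

Ratio = 1926 / 885 ≈ 2.176.
Distances: silver ratio 2.414 (Δ 0.238); root-5 2.236 (Δ 0.060); 2:1 2.000 (Δ 0.176); 16:9 1.778 (Δ 0.398).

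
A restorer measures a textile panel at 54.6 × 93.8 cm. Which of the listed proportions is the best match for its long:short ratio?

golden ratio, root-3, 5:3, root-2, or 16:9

Ratio = 93.8 / 54.6 ≈ 1.718.
Distances: golden ratio 1.618 (Δ 0.100); root-3 1.732 (Δ 0.014); 5:3 1.667 (Δ 0.051); root-2 1.414 (Δ 0.304); 16:9 1.778 (Δ 0.060).

root-3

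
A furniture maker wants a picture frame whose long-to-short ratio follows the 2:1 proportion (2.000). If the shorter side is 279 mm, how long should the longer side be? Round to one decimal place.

558.0 mm

2:1 = 2.00000.
Longer side = 279 × 2.00000 ≈ 558.000 → 558.0 mm.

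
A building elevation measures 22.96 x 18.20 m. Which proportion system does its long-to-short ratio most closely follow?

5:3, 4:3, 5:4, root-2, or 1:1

Ratio = 22.96 / 18.20 ≈ 1.262.
Distances: 5:3 1.667 (Δ 0.405); 4:3 1.333 (Δ 0.071); 5:4 1.250 (Δ 0.012); root-2 1.414 (Δ 0.152); 1:1 1.000 (Δ 0.262).

5:4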